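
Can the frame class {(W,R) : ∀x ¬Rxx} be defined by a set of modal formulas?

If a class were modally definable it would be closed under surjective bounded morphisms (Goldblatt–Thomason).
The 4-cycle (worlds w0,w1,w2,w3 with w0→w1→w2→w3→w0) is irreflexive, and the map sending every world to a single reflexive point • is a surjective bounded morphism (forth: every edge maps to (•,•); back: every world has a successor). So any modal formula valid on the 4-cycle is also valid on the reflexive point, which is not irreflexive.
Hence irreflexivity is not modally definable.

No — not modally definable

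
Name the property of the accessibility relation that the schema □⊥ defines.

This is the Ver axiom.
Its frame correspondent is emptiness of R — ∀x ∀y ¬Rxy.

emptiness of R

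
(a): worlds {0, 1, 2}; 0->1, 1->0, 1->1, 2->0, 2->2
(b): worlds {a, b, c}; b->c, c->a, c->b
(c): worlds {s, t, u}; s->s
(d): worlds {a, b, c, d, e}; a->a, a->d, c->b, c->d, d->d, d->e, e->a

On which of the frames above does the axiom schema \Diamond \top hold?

The schema corresponds to seriality: \forall x \exists y Rxy.
(a): ✓.
(b): fails — world a has no successor.
(c): fails — world t has no successor.
(d): fails — world b has no successor.
Valid on: (a).

(a)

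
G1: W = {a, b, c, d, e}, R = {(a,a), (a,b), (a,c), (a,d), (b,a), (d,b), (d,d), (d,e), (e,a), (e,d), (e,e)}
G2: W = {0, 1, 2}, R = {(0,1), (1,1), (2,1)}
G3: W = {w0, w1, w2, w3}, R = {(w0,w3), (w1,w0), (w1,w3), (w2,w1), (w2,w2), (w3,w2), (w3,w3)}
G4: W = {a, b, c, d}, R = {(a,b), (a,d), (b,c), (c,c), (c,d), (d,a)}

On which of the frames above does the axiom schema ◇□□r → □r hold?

G2

The schema corresponds to a generalized confluence (Geach) condition: ∀x ∀y ∀z ((xRy ∧ xRz) → ∃w (yR²w ∧ z = w)).
G1: fails — aRc, aRa but no w with cR²w and a=w.
G2: holds.
G3: fails — w1Rw0, w1Rw0 but no w with w0R²w and w0=w.
G4: fails — aRb, aRb but no w with bR²w and b=w.
Valid on: G2.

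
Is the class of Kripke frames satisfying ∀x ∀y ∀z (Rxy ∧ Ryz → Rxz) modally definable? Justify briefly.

This is a Sahlqvist condition; the 4 axiom □r → □□r defines it.
Suppose □r→□□r is valid. Take Rxy, Ryz and set V(r)={w : Rxw}. Then □r at x, so □□r at x, so □r at y, so r at z, i.e. Rxz.

Yes — defined by □r → □□r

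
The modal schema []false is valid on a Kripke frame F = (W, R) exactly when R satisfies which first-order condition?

Emptiness of R

□⊥ is valid iff no world has any successor (otherwise □⊥ fails at any world with one).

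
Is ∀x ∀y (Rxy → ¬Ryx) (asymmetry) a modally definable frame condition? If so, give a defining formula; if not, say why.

If a class were modally definable it would be closed under surjective bounded morphisms (Goldblatt–Thomason).
The 4-cycle (worlds w0,w1,w2,w3 with w0→w1→w2→w3→w0) is asymmetric. Mapping every world to a single reflexive point • is a surjective bounded morphism, and the reflexive point is not asymmetric (R•• but asymmetry requires ¬R••).
So no modal formula (or set of formulas) defines exactly the asymmetric frames.

Not modally definable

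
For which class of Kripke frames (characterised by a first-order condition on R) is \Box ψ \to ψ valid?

Reflexivity

Suppose □ψ→ψ is valid. At any x set V(ψ)={w : Rxw}. Then □ψ holds at x, so ψ holds at x, i.e. Rxx.
The converse is a direct semantic check.
So the correspondent is reflexivity.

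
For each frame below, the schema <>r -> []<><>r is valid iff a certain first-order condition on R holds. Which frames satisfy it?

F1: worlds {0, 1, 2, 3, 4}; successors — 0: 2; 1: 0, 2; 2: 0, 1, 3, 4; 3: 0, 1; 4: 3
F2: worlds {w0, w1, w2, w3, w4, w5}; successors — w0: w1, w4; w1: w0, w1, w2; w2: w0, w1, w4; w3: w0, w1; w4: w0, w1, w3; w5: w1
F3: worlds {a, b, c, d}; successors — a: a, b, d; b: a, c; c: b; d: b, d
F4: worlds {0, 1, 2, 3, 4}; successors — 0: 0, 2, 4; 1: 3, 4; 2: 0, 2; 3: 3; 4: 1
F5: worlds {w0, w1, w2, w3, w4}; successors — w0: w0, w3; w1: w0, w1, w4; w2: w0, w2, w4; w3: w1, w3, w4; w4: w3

F3

Frame correspondent (Sahlqvist): forall x forall y forall z ((xRy & xRz) -> exists w (y = w & z R^2 w)) — i.e. a generalized confluence (Geach) condition.
F1: fails — 1R2, 1R0 but no w with 2=w and 0R²w.
F2: fails — w2Rw4, w2Rw0 but no w with w4=w and w0R²w.
F3: ✓.
F4: fails — 0R0, 0R4 but no w with 0=w and 4R²w.
F5: fails — w1Rw0, w1Rw4 but no w with w0=w and w4R²w.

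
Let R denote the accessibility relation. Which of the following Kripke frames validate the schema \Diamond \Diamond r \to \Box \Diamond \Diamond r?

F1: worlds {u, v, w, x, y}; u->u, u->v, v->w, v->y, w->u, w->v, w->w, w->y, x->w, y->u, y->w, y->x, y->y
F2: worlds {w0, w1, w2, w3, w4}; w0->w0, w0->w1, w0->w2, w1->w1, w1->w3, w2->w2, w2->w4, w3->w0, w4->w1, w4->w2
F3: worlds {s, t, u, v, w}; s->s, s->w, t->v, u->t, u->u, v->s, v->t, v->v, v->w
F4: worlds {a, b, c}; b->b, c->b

The schema corresponds to a generalized confluence (Geach) condition: \forall x \forall y \forall z ((x R^2 y \wedge xRz) \to \exists w (y = w \wedge z R^2 w)).
F1: fails — wR²x, wRu but no t with x=t and uR²t.
F2: fails — w0R²w0, w0Rw2 but no w with w0=w and w2R²w.
F3: fails — sR²s, sRw but no w* with s=w* and wR²w*.
F4: condition met.
Valid on: F4.

F4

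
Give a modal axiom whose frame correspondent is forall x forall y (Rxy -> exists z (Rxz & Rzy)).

A defining formula is □□r → □r (the C4 axiom).
Suppose □□r→□r is valid. Take Rxy and set V(r)={w : xR²w}. Then □□r at x, so □r at x, so r at y, i.e. ∃z(Rxz∧Rzy).

□□r → □r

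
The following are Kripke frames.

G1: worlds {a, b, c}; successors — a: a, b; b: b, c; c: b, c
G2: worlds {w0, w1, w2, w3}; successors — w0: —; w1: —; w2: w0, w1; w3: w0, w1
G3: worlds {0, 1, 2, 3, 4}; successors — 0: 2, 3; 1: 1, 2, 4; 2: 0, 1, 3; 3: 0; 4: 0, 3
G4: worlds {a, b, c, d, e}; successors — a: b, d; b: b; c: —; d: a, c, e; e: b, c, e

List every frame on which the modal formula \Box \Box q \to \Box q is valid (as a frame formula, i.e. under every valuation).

The schema corresponds to density: \forall x \forall y (Rxy \to \exists z (Rxz \wedge Rzy)).
G1: satisfies the condition.
G2: fails — Rw3w0 but no z with Rw3z and Rzw0.
G3: fails — R02 but no z with R0z and Rz2.
G4: fails — Rad but no z with Raz and Rzd.
Valid on: G1.

G1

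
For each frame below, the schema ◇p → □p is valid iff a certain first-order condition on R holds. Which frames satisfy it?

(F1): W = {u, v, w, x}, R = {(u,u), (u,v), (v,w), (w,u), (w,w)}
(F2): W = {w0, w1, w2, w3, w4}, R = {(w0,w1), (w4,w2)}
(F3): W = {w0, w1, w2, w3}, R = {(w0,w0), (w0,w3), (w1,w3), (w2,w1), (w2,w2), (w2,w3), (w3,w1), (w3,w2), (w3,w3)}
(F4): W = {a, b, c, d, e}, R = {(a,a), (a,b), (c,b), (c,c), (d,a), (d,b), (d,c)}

(F2)

This is the axiom for partial functionality; its first-order frame correspondent is ∀x ∀y ∀z (Rxy ∧ Rxz → y = z).
(F1): fails — u sees both u and v.
(F2): satisfies the condition.
(F3): fails — w0 sees both w0 and w3.
(F4): fails — a sees both a and b.
Valid on: (F2).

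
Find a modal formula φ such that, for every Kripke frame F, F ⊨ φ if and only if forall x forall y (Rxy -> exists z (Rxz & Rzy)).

□□r → □r

This is density; the standard corresponding axiom is C4: □□r → □r.
Suppose □□r→□r is valid. Take Rxy and set V(r)={w : xR²w}. Then □□r at x, so □r at x, so r at y, i.e. ∃z(Rxz∧Rzy).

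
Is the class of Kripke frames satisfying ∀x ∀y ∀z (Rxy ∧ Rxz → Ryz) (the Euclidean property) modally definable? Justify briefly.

Yes: it is the Euclidean property, defined by the 5 schema ◇q → □◇q.
Suppose ◇q→□◇q is valid. Take Rxy, Rxz and set V(q)={y}. Then ◇q at x, so □◇q at x, so ◇q at z, so some w with Rzw has q; w=y, i.e. Rzy. By symmetry of the argument, Ryz.

Yes — defined by ◇q → □◇q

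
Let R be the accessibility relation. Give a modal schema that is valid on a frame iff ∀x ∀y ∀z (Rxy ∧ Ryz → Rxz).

□ψ → □□ψ

This is transitivity; the standard corresponding axiom is 4: □ψ → □□ψ.
Suppose □ψ→□□ψ is valid. Take Rxy, Ryz and set V(ψ)={w : Rxw}. Then □ψ at x, so □□ψ at x, so □ψ at y, so ψ at z, i.e. Rxz.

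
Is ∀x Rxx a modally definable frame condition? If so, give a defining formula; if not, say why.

Definable; □r → r defines it

Yes: it is reflexivity, defined by the T schema □r → r.
Suppose □r→r is valid. At any x set V(r)={w : Rxw}. Then □r holds at x, so r holds at x, i.e. Rxx.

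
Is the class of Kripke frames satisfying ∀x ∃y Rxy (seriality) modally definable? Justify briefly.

Yes: it is seriality, defined by the D schema □p → ◇p.
Suppose □p→◇p is valid. At any x set V(p)=W. Then □p at x, so ◇p at x, so x has a successor.

Yes, by □p → ◇p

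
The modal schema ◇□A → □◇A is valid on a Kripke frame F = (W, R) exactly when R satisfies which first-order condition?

This is the .2 axiom.
It corresponds to convergence: ∀x ∀y ∀z (Rxy ∧ Rxz → ∃w (Ryw ∧ Rzw)).

Convergence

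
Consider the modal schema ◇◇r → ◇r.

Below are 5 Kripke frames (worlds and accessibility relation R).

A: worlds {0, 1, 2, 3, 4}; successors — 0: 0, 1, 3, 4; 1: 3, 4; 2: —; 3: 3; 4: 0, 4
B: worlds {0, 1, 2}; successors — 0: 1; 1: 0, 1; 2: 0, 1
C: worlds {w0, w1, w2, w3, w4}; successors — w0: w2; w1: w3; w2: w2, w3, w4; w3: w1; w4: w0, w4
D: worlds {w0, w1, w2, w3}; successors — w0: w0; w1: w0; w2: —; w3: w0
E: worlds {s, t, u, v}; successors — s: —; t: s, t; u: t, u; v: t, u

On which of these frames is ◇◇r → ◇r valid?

This is the axiom for transitivity; its first-order frame correspondent is ∀x ∀y ∀z (Rxy ∧ Ryz → Rxz).
A: fails — R14 and R40 but not R10.
B: fails — R01 and R10 but not R00.
C: fails — Rw2w4 and Rw4w0 but not Rw2w0.
D: condition met.
E: fails — Rut and Rts but not Rus.

D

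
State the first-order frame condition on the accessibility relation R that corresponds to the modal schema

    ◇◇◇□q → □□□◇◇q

∀x ∀y ∀z ((xR³y ∧ xR³z) → ∃w (yRw ∧ zR²w))

This is a Sahlqvist (Geach-type) schema ◇^3□^1q → □^3◇^2q.
First-order correspondent: ∀x ∀y ∀z ((xR³y ∧ xR³z) → ∃w (yRw ∧ zR²w)).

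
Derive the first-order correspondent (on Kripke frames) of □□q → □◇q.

∀x ∀z (xRz → ∃w (xR²w ∧ zRw))

This is a Sahlqvist (Geach-type) schema ◇^0□^2q → □^1◇^1q.
Minimal-valuation argument: fix x; take any y with xR^0y and any z with xR^1z. Set V(q) to the set of worlds R-reachable from y in exactly 2 steps. Then □^2q holds at y, so the antecedent holds at x; validity forces ◇^1q at z, giving a w with zR^1w and yR^2w.
First-order correspondent: ∀x ∀z (xRz → ∃w (xR²w ∧ zRw)).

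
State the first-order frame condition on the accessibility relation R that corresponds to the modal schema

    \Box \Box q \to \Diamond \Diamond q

\forall x \exists w (x R^2 w \wedge x R^2 w)

This is a Sahlqvist (Geach-type) schema ◇^0□^2q → □^0◇^2q.
First-order correspondent: \forall x \exists w (x R^2 w \wedge x R^2 w).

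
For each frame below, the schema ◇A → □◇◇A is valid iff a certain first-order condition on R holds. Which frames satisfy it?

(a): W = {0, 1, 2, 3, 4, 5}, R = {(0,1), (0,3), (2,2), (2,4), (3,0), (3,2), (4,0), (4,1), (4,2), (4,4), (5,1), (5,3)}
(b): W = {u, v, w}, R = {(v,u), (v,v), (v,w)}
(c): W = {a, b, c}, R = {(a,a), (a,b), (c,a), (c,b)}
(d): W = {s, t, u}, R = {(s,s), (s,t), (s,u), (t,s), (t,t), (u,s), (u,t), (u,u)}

The schema corresponds to a generalized confluence (Geach) condition: ∀x ∀y ∀z ((xRy ∧ xRz) → ∃w (y = w ∧ zR²w)).
(a): fails — 0R1, 0R1 but no w with 1=w and 1R²w.
(b): fails — vRu, vRu but no t with u=t and uR²t.
(c): fails — aRa, aRb but no w with a=w and bR²w.
(d): ✓.
Valid on: (d).

(d)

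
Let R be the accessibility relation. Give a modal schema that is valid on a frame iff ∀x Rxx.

□s → s

The condition is reflexivity. The T schema □s → s defines it.
Suppose □s→s is valid. At any x set V(s)={w : Rxw}. Then □s holds at x, so s holds at x, i.e. Rxx.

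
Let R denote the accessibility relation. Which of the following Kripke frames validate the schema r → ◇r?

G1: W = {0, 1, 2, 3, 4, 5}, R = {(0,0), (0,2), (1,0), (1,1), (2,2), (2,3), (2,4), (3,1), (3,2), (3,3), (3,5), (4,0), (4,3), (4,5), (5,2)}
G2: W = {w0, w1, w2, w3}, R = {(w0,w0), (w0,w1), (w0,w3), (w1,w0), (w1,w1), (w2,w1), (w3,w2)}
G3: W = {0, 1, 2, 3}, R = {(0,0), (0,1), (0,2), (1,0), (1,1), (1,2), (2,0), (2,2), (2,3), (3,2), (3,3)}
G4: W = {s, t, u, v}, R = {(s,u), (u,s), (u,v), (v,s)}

Frame correspondent (Sahlqvist): ∀x Rxx — i.e. reflexivity.
G1: fails — world 4 does not see itself.
G2: fails — world w2 does not see itself.
G3: condition met.
G4: fails — world s does not see itself.
Valid on: G3.

G3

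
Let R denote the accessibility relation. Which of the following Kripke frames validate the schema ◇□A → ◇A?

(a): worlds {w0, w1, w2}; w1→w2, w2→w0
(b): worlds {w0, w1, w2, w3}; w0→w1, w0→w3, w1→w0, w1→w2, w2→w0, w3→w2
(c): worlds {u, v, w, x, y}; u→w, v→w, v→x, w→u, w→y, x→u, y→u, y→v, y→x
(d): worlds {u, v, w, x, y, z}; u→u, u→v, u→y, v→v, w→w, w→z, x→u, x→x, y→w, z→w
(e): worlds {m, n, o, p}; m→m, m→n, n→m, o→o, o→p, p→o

This is the axiom for a generalized confluence (Geach) condition; its first-order frame correspondent is ∀x ∀y (xRy → ∃w (yRw ∧ xRw)).
(a): fails — w1Rw2 but no w with w2Rw and w1Rw.
(b): fails — w0Rw1 but no w with w1Rw and w0Rw.
(c): fails — uRw but no t with wRt and uRt.
(d): fails — uRy but no t with yRt and uRt.
(e): holds.

(e)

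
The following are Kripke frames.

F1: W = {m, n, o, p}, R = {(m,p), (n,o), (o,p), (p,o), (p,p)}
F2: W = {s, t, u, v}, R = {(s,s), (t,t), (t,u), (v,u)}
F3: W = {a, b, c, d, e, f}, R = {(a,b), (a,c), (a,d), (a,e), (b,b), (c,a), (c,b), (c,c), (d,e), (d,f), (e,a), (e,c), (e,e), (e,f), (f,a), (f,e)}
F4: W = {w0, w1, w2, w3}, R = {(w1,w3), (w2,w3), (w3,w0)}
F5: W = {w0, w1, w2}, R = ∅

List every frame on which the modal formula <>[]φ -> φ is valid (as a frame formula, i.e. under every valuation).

F5

Frame correspondent (Sahlqvist): forall x forall y (xRy -> exists w (yRw & x = w)) — i.e. a generalized confluence (Geach) condition.
F1: fails — mRp but no w with pRw and m=w.
F2: fails — tRu but no w with uRw and t=w.
F3: fails — aRb but no w with bRw and a=w.
F4: fails — w1Rw3 but no w with w3Rw and w1=w.
F5: ✓.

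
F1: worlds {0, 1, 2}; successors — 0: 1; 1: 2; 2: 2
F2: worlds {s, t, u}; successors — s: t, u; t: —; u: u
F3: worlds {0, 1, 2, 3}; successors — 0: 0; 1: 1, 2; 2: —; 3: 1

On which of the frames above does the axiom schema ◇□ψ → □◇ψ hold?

F1

Frame correspondent (Sahlqvist): ∀x ∀y ∀z (Rxy ∧ Rxz → ∃w (Ryw ∧ Rzw)) — i.e. convergence.
F1: condition met.
F2: fails — Rsu and Rst but u and t have no common successor.
F3: fails — R12 and R12 but 2 and 2 have no common successor.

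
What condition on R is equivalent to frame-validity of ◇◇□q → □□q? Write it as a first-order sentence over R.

This is a Sahlqvist (Geach-type) schema ◇^2□^1q → □^2◇^0q.
First-order correspondent: ∀x ∀y ∀z ((xR²y ∧ xR²z) → ∃w (yRw ∧ z = w)).

∀x ∀y ∀z ((xR²y ∧ xR²z) → ∃w (yRw ∧ z = w))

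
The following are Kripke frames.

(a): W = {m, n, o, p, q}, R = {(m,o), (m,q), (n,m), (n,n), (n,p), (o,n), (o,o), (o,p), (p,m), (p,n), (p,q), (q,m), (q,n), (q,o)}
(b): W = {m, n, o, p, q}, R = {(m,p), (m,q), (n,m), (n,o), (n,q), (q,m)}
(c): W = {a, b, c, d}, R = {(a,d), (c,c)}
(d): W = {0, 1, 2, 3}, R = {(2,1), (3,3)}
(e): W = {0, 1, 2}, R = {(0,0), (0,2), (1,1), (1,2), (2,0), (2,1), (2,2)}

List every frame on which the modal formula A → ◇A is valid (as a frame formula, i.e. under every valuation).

This is the axiom for reflexivity; its first-order frame correspondent is ∀x Rxx.
(a): fails — world m does not see itself.
(b): fails — world m does not see itself.
(c): fails — world a does not see itself.
(d): fails — world 0 does not see itself.
(e): satisfies the condition.
Valid on: (e).

(e)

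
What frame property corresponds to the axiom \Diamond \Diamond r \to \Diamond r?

This schema is equivalent to the 4 axiom □r → □□r.
Its frame correspondent is transitivity — \forall x \forall y \forall z (Rxy \wedge Ryz \to Rxz).

Transitivity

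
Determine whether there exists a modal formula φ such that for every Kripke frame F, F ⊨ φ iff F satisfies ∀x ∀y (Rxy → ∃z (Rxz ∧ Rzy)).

This is a Sahlqvist condition; the C4 axiom □□q → □q defines it.
Suppose □□q→□q is valid. Take Rxy and set V(q)={w : xR²w}. Then □□q at x, so □q at x, so q at y, i.e. ∃z(Rxz∧Rzy).

Definable; □□q → □q defines it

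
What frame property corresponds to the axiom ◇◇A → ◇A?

transitivity: ∀x ∀y ∀z (Rxy ∧ Ryz → Rxz)

This is a form of the 4 axiom.
Its frame correspondent is transitivity — ∀x ∀y ∀z (Rxy ∧ Ryz → Rxz).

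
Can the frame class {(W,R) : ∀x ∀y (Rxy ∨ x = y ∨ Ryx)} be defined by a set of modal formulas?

Not definable by any modal formula

Modal frame validity is preserved under disjoint unions.
Take 2 disjoint single-world reflexive frames: each is trivially connected, but their disjoint union has 2 worlds with no edge between distinct components, so it is not connected.
Hence connectedness of R is not modally definable.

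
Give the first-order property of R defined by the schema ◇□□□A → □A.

This is a Sahlqvist (Geach-type) schema ◇^1□^3A → □^1◇^0A.
First-order correspondent: ∀x ∀y ∀z ((xRy ∧ xRz) → ∃w (yR³w ∧ z = w)).

∀x ∀y ∀z ((xRy ∧ xRz) → ∃w (yR³w ∧ z = w))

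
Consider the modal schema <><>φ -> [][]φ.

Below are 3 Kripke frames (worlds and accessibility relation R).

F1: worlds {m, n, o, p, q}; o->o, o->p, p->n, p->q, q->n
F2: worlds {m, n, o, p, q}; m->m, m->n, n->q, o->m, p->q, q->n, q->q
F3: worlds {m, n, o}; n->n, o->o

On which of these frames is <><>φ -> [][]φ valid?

F3

This is the axiom for a generalized confluence (Geach) condition; its first-order frame correspondent is forall x forall y forall z ((x R^2 y & x R^2 z) -> exists w (y = w & z = w)).
F1: fails — oR²n, oR²o but n ≠ o.
F2: fails — mR²m, mR²n but m ≠ n.
F3: ✓.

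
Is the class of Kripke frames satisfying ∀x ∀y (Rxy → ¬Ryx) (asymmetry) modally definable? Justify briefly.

No

Any modally definable frame class is closed under surjective bounded morphisms.
The 5-cycle (worlds s,t,u,v,w with s→t→u→v→w→s) is asymmetric. Mapping every world to a single reflexive point • is a surjective bounded morphism, and the reflexive point is not asymmetric (R•• but asymmetry requires ¬R••).
So no modal formula (or set of formulas) defines exactly the asymmetric frames.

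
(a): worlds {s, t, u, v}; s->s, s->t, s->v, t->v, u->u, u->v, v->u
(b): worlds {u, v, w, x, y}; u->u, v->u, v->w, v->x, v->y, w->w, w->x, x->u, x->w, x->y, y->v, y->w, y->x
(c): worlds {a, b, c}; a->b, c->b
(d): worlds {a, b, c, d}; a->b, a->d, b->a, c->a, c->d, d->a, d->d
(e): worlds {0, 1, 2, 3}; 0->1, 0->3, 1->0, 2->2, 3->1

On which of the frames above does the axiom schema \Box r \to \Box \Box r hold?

(c)

The schema corresponds to transitivity: \forall x \forall y \forall z (Rxy \wedge Ryz \to Rxz).
(a): fails — Rtv and Rvu but not Rtu.
(b): fails — Rxw and Rwx but not Rxx.
(c): ✓.
(d): fails — Rab and Rba but not Raa.
(e): fails — R10 and R01 but not R11.
Valid on: (c).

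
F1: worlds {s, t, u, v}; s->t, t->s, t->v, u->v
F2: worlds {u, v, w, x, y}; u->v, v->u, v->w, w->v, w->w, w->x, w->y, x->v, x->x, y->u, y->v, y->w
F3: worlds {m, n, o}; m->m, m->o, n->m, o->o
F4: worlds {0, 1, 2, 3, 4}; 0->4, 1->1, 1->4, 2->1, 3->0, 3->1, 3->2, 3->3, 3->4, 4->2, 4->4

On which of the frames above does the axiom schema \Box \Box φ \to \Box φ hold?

The schema corresponds to density: \forall x \forall y (Rxy \to \exists z (Rxz \wedge Rzy)).
F1: fails — Ruv but no z with Ruz and Rzv.
F2: fails — Ruv but no z with Ruz and Rzv.
F3: satisfies the condition.
F4: satisfies the condition.
Valid on: F3, F4.

F3, F4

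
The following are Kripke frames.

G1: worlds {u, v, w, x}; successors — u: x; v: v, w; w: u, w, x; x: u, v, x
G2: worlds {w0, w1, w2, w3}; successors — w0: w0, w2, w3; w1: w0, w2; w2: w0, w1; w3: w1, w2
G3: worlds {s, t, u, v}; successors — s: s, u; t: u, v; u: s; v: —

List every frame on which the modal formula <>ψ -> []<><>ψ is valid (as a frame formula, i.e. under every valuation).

Frame correspondent (Sahlqvist): forall x forall y forall z ((xRy & xRz) -> exists w (y = w & z R^2 w)) — i.e. a generalized confluence (Geach) condition.
G1: fails — wRw, wRu but no t with w=t and uR²t.
G2: fails — w0Rw3, w0Rw3 but no w with w3=w and w3R²w.
G3: fails — tRu, tRv but no w with u=w and vR²w.

none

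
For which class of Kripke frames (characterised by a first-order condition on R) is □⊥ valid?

emptiness of R

This schema is the Ver axiom.
Its frame correspondent is emptiness of R — ∀x ∀y ¬Rxy.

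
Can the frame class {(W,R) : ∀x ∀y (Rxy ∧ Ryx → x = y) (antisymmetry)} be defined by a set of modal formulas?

No

Any modally definable frame class is closed under surjective bounded morphisms.
The 8-cycle (worlds s,t,u,v,w,x,y,z with s→t→u→v→w→x→y→z→s) is antisymmetric. Sending even-indexed worlds to s and odd-indexed worlds to t is a surjective bounded morphism onto the two-world frame with s↔t, which is not antisymmetric.
Hence antisymmetry is not modally definable.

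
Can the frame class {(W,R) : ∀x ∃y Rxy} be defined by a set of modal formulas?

Yes: it is seriality, defined by the D schema □r → ◇r.

Yes, by □r → ◇r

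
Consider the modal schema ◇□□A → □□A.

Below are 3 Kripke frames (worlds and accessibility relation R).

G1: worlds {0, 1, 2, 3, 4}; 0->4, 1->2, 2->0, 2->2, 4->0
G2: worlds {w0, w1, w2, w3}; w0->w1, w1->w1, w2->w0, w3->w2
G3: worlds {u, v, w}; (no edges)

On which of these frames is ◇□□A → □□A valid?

G3

Frame correspondent (Sahlqvist): ∀x ∀y ∀z ((xRy ∧ xR²z) → ∃w (yR²w ∧ z = w)) — i.e. a generalized confluence (Geach) condition.
G1: fails — 0R4, 0R²0 but no w with 4R²w and 0=w.
G2: fails — w3Rw2, w3R²w0 but no w with w2R²w and w0=w.
G3: satisfies the condition.
Valid on: G3.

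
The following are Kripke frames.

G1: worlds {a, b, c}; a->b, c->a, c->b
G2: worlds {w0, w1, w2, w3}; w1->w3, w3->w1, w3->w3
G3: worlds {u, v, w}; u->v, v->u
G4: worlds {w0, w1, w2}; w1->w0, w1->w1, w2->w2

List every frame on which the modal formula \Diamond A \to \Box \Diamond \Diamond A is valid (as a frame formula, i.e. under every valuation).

G2, G3

The schema corresponds to a generalized confluence (Geach) condition: \forall x \forall y \forall z ((xRy \wedge xRz) \to \exists w (y = w \wedge z R^2 w)).
G1: fails — aRb, aRb but no w with b=w and bR²w.
G2: holds.
G3: holds.
G4: fails — w1Rw0, w1Rw0 but no w with w0=w and w0R²w.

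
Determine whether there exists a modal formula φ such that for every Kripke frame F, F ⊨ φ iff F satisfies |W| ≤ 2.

If a class were modally definable it would be closed under disjoint unions (Goldblatt–Thomason).
Any modal formula valid on each of 3 disjoint one-world frames is valid on their disjoint union (validity is preserved under disjoint unions). Each one-world frame has |W|=1≤2, but the union has |W|=3.
So no modal formula (or set of formulas) defines exactly the |W|≤2 frames.

Not modally definable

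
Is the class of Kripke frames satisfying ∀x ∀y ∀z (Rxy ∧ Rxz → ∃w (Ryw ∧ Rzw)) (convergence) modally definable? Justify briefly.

The condition is convergence. A defining modal formula is ◇□q → □◇q.

Yes, by ◇□q → □◇q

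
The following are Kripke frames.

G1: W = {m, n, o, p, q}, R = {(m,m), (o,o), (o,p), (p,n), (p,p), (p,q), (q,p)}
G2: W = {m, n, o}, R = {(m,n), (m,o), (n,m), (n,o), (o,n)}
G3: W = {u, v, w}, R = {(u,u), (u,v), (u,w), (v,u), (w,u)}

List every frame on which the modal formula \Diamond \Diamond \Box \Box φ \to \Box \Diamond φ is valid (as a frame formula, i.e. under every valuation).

G3

This is the axiom for a generalized confluence (Geach) condition; its first-order frame correspondent is \forall x \forall y \forall z ((x R^2 y \wedge xRz) \to \exists w (y R^2 w \wedge zRw)).
G1: fails — oR²n, oRo but no w with nR²w and oRw.
G2: fails — mR²o, mRo but no w with oR²w and oRw.
G3: satisfies the condition.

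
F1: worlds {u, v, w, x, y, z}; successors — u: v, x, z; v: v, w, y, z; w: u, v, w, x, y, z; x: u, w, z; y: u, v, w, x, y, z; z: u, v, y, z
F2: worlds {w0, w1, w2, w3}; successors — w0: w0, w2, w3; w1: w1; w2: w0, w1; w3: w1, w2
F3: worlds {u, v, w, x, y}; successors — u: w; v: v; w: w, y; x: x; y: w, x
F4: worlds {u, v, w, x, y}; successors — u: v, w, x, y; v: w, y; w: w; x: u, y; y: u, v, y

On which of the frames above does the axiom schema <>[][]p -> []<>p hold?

This is the axiom for a generalized confluence (Geach) condition; its first-order frame correspondent is forall x forall y forall z ((xRy & xRz) -> exists w (y R^2 w & zRw)).
F1: satisfies the condition.
F2: fails — w2Rw1, w2Rw0 but no w with w1R²w and w0Rw.
F3: fails — yRx, yRw but no t with xR²t and wRt.
F4: fails — uRw, uRx but no t with wR²t and xRt.
Valid on: F1.

F1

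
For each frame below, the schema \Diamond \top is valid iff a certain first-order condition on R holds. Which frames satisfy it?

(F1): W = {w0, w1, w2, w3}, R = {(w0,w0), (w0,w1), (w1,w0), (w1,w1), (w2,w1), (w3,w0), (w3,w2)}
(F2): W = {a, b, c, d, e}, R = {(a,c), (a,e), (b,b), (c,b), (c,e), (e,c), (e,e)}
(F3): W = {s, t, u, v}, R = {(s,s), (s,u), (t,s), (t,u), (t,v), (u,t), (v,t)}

(F1), (F3)

This is the axiom for seriality; its first-order frame correspondent is \forall x \exists y Rxy.
(F1): condition met.
(F2): fails — world d has no successor.
(F3): condition met.
Valid on: (F1), (F3).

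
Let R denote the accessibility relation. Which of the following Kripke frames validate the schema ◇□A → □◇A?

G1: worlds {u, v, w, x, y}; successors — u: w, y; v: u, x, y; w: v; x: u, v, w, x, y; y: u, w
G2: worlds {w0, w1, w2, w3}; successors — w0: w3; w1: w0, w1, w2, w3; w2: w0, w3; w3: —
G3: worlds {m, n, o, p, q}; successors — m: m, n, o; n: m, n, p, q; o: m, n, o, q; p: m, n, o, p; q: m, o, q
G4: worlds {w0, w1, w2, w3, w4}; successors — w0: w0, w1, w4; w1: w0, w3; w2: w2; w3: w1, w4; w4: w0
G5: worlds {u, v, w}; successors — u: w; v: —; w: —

The schema corresponds to convergence: ∀x ∀y ∀z (Rxy ∧ Rxz → ∃w (Ryw ∧ Rzw)).
G1: fails — Ruw and Ruy but w and y have no common successor.
G2: fails — Rw0w3 and Rw0w3 but w3 and w3 have no common successor.
G3: satisfies the condition.
G4: satisfies the condition.
G5: fails — Ruw and Ruw but w and w have no common successor.
Valid on: G3, G4.

G3, G4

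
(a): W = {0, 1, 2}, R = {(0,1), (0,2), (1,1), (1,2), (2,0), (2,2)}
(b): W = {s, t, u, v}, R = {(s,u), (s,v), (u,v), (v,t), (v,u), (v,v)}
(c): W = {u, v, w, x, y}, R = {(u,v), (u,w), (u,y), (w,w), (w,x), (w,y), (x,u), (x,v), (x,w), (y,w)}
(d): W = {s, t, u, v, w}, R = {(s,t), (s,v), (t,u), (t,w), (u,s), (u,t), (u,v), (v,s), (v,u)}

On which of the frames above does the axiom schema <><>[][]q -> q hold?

Frame correspondent (Sahlqvist): forall x forall y (x R^2 y -> exists w (y R^2 w & x = w)) — i.e. a generalized confluence (Geach) condition.
(a): condition met.
(b): fails — sR²t but no w with tR²w and s=w.
(c): fails — uR²x but no t with xR²t and u=t.
(d): fails — sR²w but no w* with wR²w* and s=w*.

(a)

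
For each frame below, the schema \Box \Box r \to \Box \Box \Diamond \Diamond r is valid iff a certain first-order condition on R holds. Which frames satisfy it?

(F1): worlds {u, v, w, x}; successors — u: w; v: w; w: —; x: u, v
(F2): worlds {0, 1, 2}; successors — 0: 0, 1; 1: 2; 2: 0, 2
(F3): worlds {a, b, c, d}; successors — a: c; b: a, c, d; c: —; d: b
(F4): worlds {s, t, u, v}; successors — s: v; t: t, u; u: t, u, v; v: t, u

This is the axiom for a generalized confluence (Geach) condition; its first-order frame correspondent is \forall x \forall z (x R^2 z \to \exists w (x R^2 w \wedge z R^2 w)).
(F1): fails — xR²w but no t with xR²t and wR²t.
(F2): ✓.
(F3): fails — bR²c but no w with bR²w and cR²w.
(F4): ✓.
Valid on: (F2), (F4).

(F2), (F4)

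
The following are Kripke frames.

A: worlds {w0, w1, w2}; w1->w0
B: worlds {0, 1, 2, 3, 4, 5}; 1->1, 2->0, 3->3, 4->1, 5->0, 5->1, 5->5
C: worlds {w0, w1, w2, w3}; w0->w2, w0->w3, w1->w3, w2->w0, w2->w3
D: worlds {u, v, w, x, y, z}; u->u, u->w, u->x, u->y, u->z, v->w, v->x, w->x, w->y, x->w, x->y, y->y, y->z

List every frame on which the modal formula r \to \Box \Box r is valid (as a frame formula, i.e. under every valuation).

A

This is the axiom for a generalized confluence (Geach) condition; its first-order frame correspondent is \forall x \forall z (x R^2 z \to \exists w (x = w \wedge z = w)).
A: satisfies the condition.
B: fails — 4R²1 but 4 ≠ 1.
C: fails — w0R²w3 but w0 ≠ w3.
D: fails — uR²w but u ≠ w.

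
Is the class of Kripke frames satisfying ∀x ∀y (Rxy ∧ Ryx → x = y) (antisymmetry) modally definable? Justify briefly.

Modal frame validity is preserved under surjective bounded morphisms.
The 8-cycle (worlds 0,1,2,3,4,5,6,7 with 0→1→2→3→4→5→6→7→0) is antisymmetric. Sending even-indexed worlds to • and odd-indexed worlds to ∘ is a surjective bounded morphism onto the two-world frame with •↔∘, which is not antisymmetric.
So the class is not modally definable.

No — not modally definable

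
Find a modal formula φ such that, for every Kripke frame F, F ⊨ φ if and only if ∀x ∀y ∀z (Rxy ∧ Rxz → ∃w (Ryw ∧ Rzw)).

◇□ψ → □◇ψ

A defining formula is ◇□ψ → □◇ψ (the .2 axiom).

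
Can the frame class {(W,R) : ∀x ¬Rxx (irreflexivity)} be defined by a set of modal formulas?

Not definable by any modal formula

Any modally definable frame class is closed under surjective bounded morphisms.
The 4-cycle (worlds w0,w1,w2,w3 with w0→w1→w2→w3→w0) is irreflexive, and the map sending every world to a single reflexive point • is a surjective bounded morphism (forth: every edge maps to (•,•); back: every world has a successor). So any modal formula valid on the 4-cycle is also valid on the reflexive point, which is not irreflexive.
So the class is not modally definable.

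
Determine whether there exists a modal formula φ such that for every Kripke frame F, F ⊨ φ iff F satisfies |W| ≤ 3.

Any modally definable frame class is closed under disjoint unions.
Any modal formula valid on each of 4 disjoint one-world frames is valid on their disjoint union (validity is preserved under disjoint unions). Each one-world frame has |W|=1≤3, but the union has |W|=4.
So the class is not modally definable.

Not definable by any modal formula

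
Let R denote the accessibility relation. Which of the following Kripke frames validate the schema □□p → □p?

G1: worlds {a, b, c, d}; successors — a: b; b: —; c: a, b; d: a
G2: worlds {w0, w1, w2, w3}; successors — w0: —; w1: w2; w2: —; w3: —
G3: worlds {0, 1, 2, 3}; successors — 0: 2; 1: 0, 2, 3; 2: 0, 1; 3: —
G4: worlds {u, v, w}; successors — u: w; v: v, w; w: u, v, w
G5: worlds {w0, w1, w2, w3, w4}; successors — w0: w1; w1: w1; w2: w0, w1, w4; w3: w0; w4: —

G4

This is the axiom for density; its first-order frame correspondent is ∀x ∀y (Rxy → ∃z (Rxz ∧ Rzy)).
G1: fails — Rca but no z with Rcz and Rza.
G2: fails — Rw1w2 but no z with Rw1z and Rzw2.
G3: fails — R02 but no z with R0z and Rz2.
G4: holds.
G5: fails — Rw2w4 but no z with Rw2z and Rzw4.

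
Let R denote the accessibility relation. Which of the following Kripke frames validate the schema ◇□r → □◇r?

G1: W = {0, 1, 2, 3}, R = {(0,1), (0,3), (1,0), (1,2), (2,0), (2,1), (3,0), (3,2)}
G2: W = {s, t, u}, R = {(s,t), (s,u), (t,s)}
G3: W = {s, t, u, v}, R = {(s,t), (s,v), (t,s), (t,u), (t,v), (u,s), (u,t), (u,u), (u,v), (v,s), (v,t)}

This is the axiom for convergence; its first-order frame correspondent is ∀x ∀y ∀z (Rxy ∧ Rxz → ∃w (Ryw ∧ Rzw)).
G1: fails — R20 and R21 but 0 and 1 have no common successor.
G2: fails — Rsu and Rsu but u and u have no common successor.
G3: condition met.

G3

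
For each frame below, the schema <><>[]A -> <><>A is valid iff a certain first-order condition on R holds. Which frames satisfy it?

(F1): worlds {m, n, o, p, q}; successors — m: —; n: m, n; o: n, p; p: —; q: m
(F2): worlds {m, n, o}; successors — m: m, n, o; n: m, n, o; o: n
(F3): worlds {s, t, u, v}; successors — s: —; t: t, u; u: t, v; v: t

(F2), (F3)

This is the axiom for a generalized confluence (Geach) condition; its first-order frame correspondent is forall x forall y (x R^2 y -> exists w (yRw & x R^2 w)).
(F1): fails — nR²m but no w with mRw and nR²w.
(F2): condition met.
(F3): condition met.
Valid on: (F2), (F3).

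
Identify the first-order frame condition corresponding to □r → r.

Suppose □r→r is valid. At any x set V(r)={w : Rxw}. Then □r holds at x, so r holds at x, i.e. Rxx.

reflexivity: ∀x Rxx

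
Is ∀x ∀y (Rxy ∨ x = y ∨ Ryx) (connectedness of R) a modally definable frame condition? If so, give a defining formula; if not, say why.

If a class were modally definable it would be closed under disjoint unions (Goldblatt–Thomason).
Take 3 disjoint single-world reflexive frames: each is trivially connected, but their disjoint union has 3 worlds with no edge between distinct components, so it is not connected.
So the class is not modally definable.

No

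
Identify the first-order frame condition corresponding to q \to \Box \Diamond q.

This schema is the B axiom.
Its frame correspondent is symmetry — \forall x \forall y (Rxy \to Ryx).

symmetry: \forall x \forall y (Rxy \to Ryx)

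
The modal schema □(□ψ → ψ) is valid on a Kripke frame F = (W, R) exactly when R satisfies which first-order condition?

Suppose □(□ψ→ψ) is valid. Take Rxy and set V(ψ)={w : Ryw}. Then at y, □ψ holds; since □(□ψ→ψ) at x, □ψ→ψ at y, so ψ at y, i.e. Ryy.
Conversely, any frame satisfying ∀x ∀y (Rxy → Ryy) validates the schema.
Frame condition: ∀x ∀y (Rxy → Ryy).

shift-reflexivity: ∀x ∀y (Rxy → Ryy)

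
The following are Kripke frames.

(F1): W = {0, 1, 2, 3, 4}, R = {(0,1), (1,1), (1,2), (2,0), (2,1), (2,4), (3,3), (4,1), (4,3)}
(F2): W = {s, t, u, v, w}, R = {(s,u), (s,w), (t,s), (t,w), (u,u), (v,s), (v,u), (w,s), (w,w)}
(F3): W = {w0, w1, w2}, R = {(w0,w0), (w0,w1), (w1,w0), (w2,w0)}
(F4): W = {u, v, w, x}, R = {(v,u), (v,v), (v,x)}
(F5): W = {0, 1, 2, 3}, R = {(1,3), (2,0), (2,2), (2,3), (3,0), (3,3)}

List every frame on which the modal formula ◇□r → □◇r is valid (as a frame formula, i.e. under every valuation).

The schema corresponds to convergence: ∀x ∀y ∀z (Rxy ∧ Rxz → ∃w (Ryw ∧ Rzw)).
(F1): fails — R43 and R41 but 3 and 1 have no common successor.
(F2): fails — Rsw and Rsu but w and u have no common successor.
(F3): holds.
(F4): fails — Rvu and Rvu but u and u have no common successor.
(F5): fails — R23 and R20 but 3 and 0 have no common successor.
Valid on: (F3).

(F3)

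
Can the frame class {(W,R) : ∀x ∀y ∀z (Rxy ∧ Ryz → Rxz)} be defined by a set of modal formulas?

The condition is transitivity. A defining modal formula is □p → □□p.

Yes — defined by □p → □□p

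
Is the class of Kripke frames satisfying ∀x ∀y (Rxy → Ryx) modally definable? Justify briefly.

The condition is symmetry. A defining modal formula is r → □◇r.

Yes — defined by r → □◇r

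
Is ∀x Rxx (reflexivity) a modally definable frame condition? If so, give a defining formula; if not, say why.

Yes, by □r → r

This is a Sahlqvist condition; the T axiom □r → r defines it.
Suppose □r→r is valid. At any x set V(r)={w : Rxw}. Then □r holds at x, so r holds at x, i.e. Rxx.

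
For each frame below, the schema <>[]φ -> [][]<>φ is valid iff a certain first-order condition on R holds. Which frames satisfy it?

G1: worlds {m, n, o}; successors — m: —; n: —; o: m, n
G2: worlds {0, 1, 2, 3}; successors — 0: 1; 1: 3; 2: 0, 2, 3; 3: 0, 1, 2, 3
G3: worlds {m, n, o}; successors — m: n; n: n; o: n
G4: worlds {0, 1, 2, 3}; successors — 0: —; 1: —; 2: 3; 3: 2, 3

G1, G3, G4

The schema corresponds to a generalized confluence (Geach) condition: forall x forall y forall z ((xRy & x R^2 z) -> exists w (yRw & zRw)).
G1: holds.
G2: fails — 2R0, 2R²1 but no w with 0Rw and 1Rw.
G3: holds.
G4: holds.
Valid on: G1, G3, G4.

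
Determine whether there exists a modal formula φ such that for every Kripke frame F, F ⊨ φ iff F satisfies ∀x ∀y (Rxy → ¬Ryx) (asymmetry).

No — not modally definable

Any modally definable frame class is closed under surjective bounded morphisms.
The 3-cycle (worlds w0,w1,w2 with w0→w1→w2→w0) is asymmetric. Mapping every world to a single reflexive point • is a surjective bounded morphism, and the reflexive point is not asymmetric (R•• but asymmetry requires ¬R••).
Hence asymmetry is not modally definable.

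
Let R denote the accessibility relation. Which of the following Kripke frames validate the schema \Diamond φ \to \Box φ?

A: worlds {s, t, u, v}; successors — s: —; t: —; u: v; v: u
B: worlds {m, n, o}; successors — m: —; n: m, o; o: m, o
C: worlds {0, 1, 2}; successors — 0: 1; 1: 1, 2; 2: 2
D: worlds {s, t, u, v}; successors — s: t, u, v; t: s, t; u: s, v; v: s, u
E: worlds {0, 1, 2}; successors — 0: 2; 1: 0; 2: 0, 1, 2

A

This is the axiom for partial functionality; its first-order frame correspondent is \forall x \forall y \forall z (Rxy \wedge Rxz \to y = z).
A: ✓.
B: fails — n sees both m and o.
C: fails — 1 sees both 1 and 2.
D: fails — s sees both t and u.
E: fails — 2 sees both 0 and 1.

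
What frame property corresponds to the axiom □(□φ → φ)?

shift-reflexivity

This schema is the T□ axiom.
It corresponds to shift-reflexivity: ∀x ∀y (Rxy → Ryy).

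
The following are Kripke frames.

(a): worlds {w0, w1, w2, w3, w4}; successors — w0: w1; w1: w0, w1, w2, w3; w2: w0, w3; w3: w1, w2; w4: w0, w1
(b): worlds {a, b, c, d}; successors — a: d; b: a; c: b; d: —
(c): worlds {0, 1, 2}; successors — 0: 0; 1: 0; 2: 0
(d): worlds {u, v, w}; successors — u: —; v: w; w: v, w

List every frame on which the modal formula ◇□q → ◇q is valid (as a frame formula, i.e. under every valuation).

(c), (d)

This is the axiom for a generalized confluence (Geach) condition; its first-order frame correspondent is ∀x ∀y (xRy → ∃w (yRw ∧ xRw)).
(a): fails — w2Rw0 but no w with w0Rw and w2Rw.
(b): fails — aRd but no w with dRw and aRw.
(c): ✓.
(d): ✓.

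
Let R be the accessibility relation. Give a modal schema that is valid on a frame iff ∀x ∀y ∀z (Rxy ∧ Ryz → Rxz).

A defining formula is □p → □□p (the 4 axiom).

□p → □□p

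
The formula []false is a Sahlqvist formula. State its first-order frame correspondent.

emptiness of R: forall x forall y ~Rxy

This is the Ver axiom.
It corresponds to emptiness of R: forall x forall y ~Rxy.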